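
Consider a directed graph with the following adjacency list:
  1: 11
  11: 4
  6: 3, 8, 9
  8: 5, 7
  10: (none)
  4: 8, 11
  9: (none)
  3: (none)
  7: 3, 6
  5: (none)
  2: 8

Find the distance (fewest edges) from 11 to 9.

5

Distance 0: 11.
Distance 1: 4.
Distance 2: 8.
Distance 3: 5, 7.
Distance 4: 3, 6.
Distance 5: 9 — contains 9.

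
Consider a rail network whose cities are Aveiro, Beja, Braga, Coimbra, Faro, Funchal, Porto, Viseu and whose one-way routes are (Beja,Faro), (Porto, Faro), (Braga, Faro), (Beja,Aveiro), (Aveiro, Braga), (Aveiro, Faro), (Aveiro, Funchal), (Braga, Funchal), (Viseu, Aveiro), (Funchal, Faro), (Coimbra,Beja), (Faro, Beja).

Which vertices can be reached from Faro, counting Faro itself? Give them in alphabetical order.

Aveiro, Beja, Braga, Faro, Funchal

Start at Faro.
Its neighbours: Beja.
Then their neighbours: Aveiro.
Then next layer: Braga, Funchal.
Nothing further is reachable.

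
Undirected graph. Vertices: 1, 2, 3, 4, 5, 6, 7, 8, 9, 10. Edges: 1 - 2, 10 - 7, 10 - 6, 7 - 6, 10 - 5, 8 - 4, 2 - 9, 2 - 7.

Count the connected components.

3

From 1: component {1, 2, 5, 6, 7, 9, 10}.
From 3: component {3}.
From 4: component {4, 8}.
That's 3 components.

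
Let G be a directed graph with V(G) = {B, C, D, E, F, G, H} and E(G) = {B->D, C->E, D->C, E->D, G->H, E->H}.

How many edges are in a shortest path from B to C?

2

Distance 0: B.
Distance 1: D.
Distance 2: C — contains C.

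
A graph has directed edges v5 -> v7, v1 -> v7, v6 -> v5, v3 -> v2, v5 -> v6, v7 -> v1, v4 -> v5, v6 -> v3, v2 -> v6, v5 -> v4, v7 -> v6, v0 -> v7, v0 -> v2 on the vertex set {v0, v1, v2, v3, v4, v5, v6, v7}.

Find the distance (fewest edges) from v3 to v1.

Distance 0: v3.
Distance 1: v2.
Distance 2: v6.
Distance 3: v5.
Distance 4: v4, v7.
Distance 5: v1 — contains v1.

5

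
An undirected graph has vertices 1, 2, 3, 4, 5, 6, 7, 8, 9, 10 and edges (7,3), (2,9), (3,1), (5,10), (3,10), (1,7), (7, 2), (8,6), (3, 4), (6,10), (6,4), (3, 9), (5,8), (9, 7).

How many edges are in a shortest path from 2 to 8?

Distance 0: 2.
Distance 1: 7, 9.
Distance 2: 1, 3.
Distance 3: 4, 10.
Distance 4: 5, 6.
Distance 5: 8 — contains 8.

5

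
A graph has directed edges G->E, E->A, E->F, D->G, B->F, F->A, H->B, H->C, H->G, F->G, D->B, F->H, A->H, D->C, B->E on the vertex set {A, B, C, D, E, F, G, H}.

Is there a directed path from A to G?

Explore from A.
Distance 1: reach H.
Distance 2: reach B, C, G.
Found G.

Yes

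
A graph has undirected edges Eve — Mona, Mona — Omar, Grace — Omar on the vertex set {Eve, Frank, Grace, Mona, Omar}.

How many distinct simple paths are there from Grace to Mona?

1

Grace–Omar–Mona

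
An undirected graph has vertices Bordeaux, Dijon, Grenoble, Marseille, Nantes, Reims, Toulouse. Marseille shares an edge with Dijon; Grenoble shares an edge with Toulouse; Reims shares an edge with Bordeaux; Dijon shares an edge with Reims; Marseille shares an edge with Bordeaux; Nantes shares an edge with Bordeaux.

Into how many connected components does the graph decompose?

From Bordeaux: component {Bordeaux, Dijon, Marseille, Nantes, Reims}.
From Grenoble: component {Grenoble, Toulouse}.
That's 2 components.

2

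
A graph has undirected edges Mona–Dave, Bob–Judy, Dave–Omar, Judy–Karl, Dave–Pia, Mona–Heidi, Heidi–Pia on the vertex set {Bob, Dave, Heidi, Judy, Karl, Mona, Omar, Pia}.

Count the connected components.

2

From Bob: component {Bob, Judy, Karl}.
From Dave: component {Dave, Heidi, Mona, Omar, Pia}.
That's 2 components.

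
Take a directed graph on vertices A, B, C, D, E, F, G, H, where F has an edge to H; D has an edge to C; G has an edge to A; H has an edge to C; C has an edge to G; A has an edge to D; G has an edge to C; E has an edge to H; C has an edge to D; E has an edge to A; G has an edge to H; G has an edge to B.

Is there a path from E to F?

No

Explore from E.
Distance 1: reach A, H.
Distance 2: reach C, D.
Distance 3: reach G.
Distance 4: reach B.
The search from E is exhausted; no directed path reaches F.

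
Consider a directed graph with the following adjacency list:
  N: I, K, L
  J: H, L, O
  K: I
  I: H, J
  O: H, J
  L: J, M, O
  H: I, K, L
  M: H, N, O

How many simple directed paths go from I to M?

4

I→H→L→M
I→J→H→L→M
I→J→L→M
I→J→O→H→L→M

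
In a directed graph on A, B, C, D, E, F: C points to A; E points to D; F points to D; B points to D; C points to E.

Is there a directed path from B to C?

No

Explore from B.
Distance 1: reach D.
The search from B is exhausted; no directed path reaches C.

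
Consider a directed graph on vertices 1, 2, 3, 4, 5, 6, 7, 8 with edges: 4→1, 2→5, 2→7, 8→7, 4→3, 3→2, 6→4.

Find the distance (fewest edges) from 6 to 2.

Distance 0: 6.
Distance 1: 4.
Distance 2: 1, 3.
Distance 3: 2 — contains 2.

3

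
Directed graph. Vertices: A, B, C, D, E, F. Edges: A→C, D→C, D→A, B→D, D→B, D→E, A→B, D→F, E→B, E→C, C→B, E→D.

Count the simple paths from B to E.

B→D→E

1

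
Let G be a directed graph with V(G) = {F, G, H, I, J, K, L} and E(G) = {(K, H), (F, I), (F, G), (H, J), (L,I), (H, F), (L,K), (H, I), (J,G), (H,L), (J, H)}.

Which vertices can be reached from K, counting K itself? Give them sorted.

F, G, H, I, J, K, L

Start at K.
Its neighbours: H.
Then their neighbours: F, I, J, L.
Then next layer: G.
Every vertex is now reached.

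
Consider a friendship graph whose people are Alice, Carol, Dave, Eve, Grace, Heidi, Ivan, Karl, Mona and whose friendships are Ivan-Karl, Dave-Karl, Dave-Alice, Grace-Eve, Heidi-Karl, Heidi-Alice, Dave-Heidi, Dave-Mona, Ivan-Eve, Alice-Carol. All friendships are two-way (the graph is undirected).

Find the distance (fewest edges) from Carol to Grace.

Distance 0: Carol.
Distance 1: Alice.
Distance 2: Dave, Heidi.
Distance 3: Karl, Mona.
Distance 4: Ivan.
Distance 5: Eve.
Distance 6: Grace — contains Grace.

6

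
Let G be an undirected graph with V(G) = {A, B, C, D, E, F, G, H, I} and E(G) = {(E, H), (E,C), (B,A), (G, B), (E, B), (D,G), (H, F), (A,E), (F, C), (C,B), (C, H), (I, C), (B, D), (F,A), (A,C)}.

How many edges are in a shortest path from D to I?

Distance 0: D.
Distance 1: B, G.
Distance 2: A, C, E.
Distance 3: F, H, I — contains I.

3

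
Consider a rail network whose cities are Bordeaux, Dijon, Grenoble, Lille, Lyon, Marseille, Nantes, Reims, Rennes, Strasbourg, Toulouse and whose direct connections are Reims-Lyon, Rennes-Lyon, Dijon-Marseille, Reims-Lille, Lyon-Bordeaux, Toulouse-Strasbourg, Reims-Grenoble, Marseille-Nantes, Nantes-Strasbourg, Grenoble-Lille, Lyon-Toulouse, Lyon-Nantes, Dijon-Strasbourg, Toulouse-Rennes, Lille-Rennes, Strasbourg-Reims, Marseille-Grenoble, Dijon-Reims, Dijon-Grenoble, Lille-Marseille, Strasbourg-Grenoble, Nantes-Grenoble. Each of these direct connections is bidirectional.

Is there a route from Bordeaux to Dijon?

Explore from Bordeaux.
Distance 1: reach Lyon.
Distance 2: reach Nantes, Reims, Rennes, Toulouse.
Distance 3: reach Dijon, Grenoble, Lille, Marseille, Strasbourg.
Found Dijon.

Yes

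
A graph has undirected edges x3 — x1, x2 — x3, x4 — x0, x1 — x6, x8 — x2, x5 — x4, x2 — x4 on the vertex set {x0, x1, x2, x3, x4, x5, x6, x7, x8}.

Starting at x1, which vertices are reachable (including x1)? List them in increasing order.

Start at x1.
Its neighbours: x3, x6.
Then their neighbours: x2.
Then next layer: x4, x8.
Then next layer: x0, x5.
Nothing further is reachable.

x0, x1, x2, x3, x4, x5, x6, x8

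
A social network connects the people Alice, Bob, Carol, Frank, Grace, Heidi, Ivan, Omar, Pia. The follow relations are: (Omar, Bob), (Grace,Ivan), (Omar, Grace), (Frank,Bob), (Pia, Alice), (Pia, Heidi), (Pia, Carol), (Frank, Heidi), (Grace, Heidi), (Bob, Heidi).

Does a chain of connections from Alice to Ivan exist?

No

Alice has no outgoing edges, so nothing is reachable from it.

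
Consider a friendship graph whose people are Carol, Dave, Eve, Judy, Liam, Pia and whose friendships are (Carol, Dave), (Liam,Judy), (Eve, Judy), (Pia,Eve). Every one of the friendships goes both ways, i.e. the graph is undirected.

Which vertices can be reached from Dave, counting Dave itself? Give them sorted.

Carol, Dave

Start at Dave.
Its neighbours: Carol.
Nothing further is reachable.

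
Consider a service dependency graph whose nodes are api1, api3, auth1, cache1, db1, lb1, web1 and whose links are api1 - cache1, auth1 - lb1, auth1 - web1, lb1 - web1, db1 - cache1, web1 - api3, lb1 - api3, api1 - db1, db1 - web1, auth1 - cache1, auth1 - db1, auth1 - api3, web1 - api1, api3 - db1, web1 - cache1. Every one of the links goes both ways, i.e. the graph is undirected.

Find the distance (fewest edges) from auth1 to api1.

Distance 0: auth1.
Distance 1: api3, cache1, db1, lb1, web1.
Distance 2: api1 — contains api1.

2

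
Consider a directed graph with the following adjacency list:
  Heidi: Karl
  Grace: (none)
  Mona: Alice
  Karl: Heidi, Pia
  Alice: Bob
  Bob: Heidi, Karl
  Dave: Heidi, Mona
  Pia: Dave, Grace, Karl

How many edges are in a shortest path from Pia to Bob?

Distance 0: Pia.
Distance 1: Dave, Grace, Karl.
Distance 2: Heidi, Mona.
Distance 3: Alice.
Distance 4: Bob — contains Bob.

4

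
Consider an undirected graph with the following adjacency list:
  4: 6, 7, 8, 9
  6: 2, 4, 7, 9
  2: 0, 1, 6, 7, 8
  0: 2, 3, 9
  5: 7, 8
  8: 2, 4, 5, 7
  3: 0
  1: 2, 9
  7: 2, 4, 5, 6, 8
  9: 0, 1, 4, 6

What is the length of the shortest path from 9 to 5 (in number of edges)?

3

Distance 0: 9.
Distance 1: 0, 1, 4, 6.
Distance 2: 2, 3, 7, 8.
Distance 3: 5 — contains 5.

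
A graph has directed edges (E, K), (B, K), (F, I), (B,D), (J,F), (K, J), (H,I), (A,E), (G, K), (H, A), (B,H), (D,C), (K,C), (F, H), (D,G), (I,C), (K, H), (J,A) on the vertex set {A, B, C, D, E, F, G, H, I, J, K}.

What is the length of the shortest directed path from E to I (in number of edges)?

Distance 0: E.
Distance 1: K.
Distance 2: C, H, J.
Distance 3: A, F, I — contains I.

3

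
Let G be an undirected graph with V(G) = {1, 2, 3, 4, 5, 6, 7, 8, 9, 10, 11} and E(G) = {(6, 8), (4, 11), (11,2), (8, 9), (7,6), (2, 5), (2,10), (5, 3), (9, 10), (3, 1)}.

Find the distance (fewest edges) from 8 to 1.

Distance 0: 8.
Distance 1: 6, 9.
Distance 2: 7, 10.
Distance 3: 2.
Distance 4: 5, 11.
Distance 5: 3, 4.
Distance 6: 1 — contains 1.

6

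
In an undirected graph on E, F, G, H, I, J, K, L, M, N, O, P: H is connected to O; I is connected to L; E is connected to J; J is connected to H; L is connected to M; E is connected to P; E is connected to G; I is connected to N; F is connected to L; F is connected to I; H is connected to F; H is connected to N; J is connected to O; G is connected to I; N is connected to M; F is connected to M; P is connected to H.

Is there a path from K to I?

K has no edges, so nothing is reachable from it.

No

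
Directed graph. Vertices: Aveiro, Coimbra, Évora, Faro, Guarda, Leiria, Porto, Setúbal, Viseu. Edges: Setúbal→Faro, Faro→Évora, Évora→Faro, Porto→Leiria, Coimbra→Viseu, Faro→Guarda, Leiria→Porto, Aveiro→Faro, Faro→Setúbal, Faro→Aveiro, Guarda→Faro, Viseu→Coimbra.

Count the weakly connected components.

3

From Aveiro: component {Aveiro, Évora, Faro, Guarda, Setúbal}.
From Coimbra: component {Coimbra, Viseu}.
From Leiria: component {Leiria, Porto}.
That's 3 components.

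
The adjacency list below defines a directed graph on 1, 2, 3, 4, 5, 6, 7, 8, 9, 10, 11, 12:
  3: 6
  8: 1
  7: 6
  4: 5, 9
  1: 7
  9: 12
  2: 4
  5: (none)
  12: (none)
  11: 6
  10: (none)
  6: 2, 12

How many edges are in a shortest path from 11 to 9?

4

Distance 0: 11.
Distance 1: 6.
Distance 2: 2, 12.
Distance 3: 4.
Distance 4: 5, 9 — contains 9.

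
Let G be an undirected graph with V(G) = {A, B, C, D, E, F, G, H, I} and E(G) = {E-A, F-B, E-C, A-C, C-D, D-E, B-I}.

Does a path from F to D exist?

Explore from F.
Distance 1: reach B.
Distance 2: reach I.
The search is exhausted without reaching D; it lies in a different component.

No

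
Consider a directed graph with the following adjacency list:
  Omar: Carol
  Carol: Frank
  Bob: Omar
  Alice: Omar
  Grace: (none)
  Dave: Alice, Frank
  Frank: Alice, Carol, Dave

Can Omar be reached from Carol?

Yes

Explore from Carol.
Distance 1: reach Frank.
Distance 2: reach Alice, Dave.
Distance 3: reach Omar.
Found Omar.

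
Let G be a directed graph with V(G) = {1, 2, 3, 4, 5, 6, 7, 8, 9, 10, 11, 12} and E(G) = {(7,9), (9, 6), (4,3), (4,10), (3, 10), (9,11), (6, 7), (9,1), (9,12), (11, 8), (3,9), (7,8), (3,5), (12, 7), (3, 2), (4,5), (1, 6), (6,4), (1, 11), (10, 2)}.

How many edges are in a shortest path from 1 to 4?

2

Distance 0: 1.
Distance 1: 6, 11.
Distance 2: 4, 7, 8 — contains 4.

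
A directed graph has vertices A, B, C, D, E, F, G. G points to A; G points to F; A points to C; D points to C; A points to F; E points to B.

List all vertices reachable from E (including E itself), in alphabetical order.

B, E

Start at E.
Its neighbours: B.
Nothing further is reachable.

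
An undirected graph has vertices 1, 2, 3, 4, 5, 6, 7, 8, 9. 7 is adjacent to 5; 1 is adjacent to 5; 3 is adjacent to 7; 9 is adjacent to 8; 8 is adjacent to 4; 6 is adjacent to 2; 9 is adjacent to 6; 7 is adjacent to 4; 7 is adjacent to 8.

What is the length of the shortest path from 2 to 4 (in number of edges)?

Distance 0: 2.
Distance 1: 6.
Distance 2: 9.
Distance 3: 8.
Distance 4: 4, 7 — contains 4.

4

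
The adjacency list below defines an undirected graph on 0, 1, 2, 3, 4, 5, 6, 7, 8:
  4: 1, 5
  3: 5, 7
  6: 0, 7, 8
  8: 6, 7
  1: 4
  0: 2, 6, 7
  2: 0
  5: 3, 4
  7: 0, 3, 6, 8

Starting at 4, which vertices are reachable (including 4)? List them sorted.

0, 1, 2, 3, 4, 5, 6, 7, 8

Start at 4.
Its neighbours: 1, 5.
Then their neighbours: 3.
Then next layer: 7.
Then next layer: 0, 6, 8.
Then next layer: 2.
Every vertex is now reached.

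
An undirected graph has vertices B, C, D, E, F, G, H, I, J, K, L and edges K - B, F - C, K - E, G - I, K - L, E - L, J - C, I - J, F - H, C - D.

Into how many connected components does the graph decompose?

From B: component {B, E, K, L}.
From C: component {C, D, F, G, H, I, J}.
That's 2 components.

2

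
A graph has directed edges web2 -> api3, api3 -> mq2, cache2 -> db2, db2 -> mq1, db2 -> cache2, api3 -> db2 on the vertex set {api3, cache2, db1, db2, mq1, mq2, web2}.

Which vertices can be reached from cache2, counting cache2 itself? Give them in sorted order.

cache2, db2, mq1

Start at cache2.
Its neighbours: db2.
Then their neighbours: mq1.
Nothing further is reachable.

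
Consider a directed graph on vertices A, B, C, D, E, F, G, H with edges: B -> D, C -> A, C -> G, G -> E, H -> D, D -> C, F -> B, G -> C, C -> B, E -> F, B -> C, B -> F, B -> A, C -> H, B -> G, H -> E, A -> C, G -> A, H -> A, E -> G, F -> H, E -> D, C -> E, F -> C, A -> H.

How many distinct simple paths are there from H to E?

7

H→A→C→B→G→E
H→A→C→E
H→A→C→G→E
H→D→C→B→G→E
H→D→C→E
H→D→C→G→E
H→E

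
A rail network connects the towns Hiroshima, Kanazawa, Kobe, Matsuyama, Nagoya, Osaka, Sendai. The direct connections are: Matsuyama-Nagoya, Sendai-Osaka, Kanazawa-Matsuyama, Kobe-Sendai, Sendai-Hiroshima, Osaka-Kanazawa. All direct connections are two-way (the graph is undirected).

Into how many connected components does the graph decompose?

From Hiroshima: component {Hiroshima, Kanazawa, Kobe, Matsuyama, Nagoya, Osaka, Sendai}.
That's 1 component.

1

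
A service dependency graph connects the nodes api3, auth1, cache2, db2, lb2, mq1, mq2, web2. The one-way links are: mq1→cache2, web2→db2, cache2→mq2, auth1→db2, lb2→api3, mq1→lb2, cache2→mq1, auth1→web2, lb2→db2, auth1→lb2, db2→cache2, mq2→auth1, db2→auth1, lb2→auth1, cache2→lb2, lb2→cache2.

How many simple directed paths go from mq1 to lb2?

3

mq1→cache2→lb2
mq1→cache2→mq2→auth1→lb2
mq1→lb2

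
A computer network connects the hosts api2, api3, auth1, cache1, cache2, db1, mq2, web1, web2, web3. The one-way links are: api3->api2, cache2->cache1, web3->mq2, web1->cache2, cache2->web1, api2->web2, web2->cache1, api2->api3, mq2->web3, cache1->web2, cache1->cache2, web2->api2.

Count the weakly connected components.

From api2: component {api2, api3, cache1, cache2, web1, web2}.
From auth1: component {auth1}.
From db1: component {db1}.
From mq2: component {mq2, web3}.
That's 4 components.

4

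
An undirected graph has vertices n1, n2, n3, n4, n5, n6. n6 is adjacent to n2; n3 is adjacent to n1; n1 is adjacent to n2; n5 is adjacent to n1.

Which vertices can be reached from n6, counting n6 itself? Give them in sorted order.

n1, n2, n3, n5, n6

Start at n6.
Its neighbours: n2.
Then their neighbours: n1.
Then next layer: n3, n5.
Nothing further is reachable.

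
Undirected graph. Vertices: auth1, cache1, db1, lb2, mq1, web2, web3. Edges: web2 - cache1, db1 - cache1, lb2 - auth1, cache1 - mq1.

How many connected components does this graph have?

From auth1: component {auth1, lb2}.
From cache1: component {cache1, db1, mq1, web2}.
From web3: component {web3}.
That's 3 components.

3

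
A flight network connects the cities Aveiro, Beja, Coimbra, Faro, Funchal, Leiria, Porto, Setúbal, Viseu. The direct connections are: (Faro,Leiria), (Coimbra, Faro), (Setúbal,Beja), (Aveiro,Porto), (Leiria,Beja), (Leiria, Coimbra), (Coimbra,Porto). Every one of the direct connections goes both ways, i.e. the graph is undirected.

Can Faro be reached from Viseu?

No

Viseu has no edges, so nothing is reachable from it.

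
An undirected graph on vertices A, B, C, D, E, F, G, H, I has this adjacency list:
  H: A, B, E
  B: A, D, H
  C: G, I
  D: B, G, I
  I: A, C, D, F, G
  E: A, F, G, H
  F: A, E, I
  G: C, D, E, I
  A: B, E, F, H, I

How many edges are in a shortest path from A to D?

Distance 0: A.
Distance 1: B, E, F, H, I.
Distance 2: C, D, G — contains D.

2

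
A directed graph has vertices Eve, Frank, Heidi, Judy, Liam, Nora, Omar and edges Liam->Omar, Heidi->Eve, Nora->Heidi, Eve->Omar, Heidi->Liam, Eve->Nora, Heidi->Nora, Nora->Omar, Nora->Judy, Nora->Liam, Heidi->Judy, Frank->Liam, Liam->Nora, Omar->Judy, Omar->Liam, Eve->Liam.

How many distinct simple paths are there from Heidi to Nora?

5

Heidi→Eve→Liam→Nora
Heidi→Eve→Nora
Heidi→Eve→Omar→Liam→Nora
Heidi→Liam→Nora
Heidi→Nora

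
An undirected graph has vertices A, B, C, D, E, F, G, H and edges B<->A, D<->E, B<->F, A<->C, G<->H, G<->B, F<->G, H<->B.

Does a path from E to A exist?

No

Explore from E.
Distance 1: reach D.
The search is exhausted without reaching A; it lies in a different component.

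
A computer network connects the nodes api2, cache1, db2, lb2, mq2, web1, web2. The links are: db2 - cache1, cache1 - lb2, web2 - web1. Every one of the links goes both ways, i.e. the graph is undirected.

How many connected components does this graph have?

4

From api2: component {api2}.
From cache1: component {cache1, db2, lb2}.
From mq2: component {mq2}.
From web1: component {web1, web2}.
That's 4 components.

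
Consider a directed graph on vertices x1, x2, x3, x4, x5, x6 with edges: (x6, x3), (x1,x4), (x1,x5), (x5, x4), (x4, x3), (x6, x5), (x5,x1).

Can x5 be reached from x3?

x3 has no outgoing edges, so nothing is reachable from it.

No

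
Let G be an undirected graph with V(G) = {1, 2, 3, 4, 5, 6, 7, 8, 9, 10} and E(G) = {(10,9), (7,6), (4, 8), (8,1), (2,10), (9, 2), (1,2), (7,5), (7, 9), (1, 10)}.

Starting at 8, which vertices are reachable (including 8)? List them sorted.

Start at 8.
Its neighbours: 1, 4.
Then their neighbours: 2, 10.
Then next layer: 9.
Then next layer: 7.
Then next layer: 5, 6.
Nothing further is reachable.

1, 2, 4, 5, 6, 7, 8, 9, 10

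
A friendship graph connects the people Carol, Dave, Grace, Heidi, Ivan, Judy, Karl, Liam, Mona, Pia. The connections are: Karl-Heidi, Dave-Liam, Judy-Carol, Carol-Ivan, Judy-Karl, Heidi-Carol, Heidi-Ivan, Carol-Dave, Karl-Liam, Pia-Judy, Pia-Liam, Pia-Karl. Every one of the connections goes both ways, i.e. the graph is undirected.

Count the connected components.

3

From Carol: component {Carol, Dave, Heidi, Ivan, Judy, Karl, Liam, Pia}.
From Grace: component {Grace}.
From Mona: component {Mona}.
That's 3 components.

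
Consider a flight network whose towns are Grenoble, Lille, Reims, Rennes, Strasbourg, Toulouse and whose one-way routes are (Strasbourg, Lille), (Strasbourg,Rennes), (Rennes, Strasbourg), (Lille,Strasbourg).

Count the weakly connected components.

From Grenoble: component {Grenoble}.
From Lille: component {Lille, Rennes, Strasbourg}.
From Reims: component {Reims}.
From Toulouse: component {Toulouse}.
That's 4 components.

4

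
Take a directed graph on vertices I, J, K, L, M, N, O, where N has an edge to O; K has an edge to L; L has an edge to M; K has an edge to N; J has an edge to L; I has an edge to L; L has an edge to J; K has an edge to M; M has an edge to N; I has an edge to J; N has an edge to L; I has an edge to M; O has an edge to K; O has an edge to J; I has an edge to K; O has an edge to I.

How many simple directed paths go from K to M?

7

K→L→M
K→M
K→N→L→M
K→N→O→I→J→L→M
K→N→O→I→L→M
K→N→O→I→M
K→N→O→J→L→M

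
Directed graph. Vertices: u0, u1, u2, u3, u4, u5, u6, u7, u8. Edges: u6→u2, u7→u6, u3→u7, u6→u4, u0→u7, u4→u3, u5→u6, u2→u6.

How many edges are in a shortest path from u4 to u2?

4

Distance 0: u4.
Distance 1: u3.
Distance 2: u7.
Distance 3: u6.
Distance 4: u2 — contains u2.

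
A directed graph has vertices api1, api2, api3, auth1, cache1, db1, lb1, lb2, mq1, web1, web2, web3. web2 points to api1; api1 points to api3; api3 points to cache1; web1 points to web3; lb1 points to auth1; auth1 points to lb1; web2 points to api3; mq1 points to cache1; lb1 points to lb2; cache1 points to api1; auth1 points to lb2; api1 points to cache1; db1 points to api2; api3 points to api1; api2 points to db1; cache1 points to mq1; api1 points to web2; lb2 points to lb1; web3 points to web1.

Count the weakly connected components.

4

From api1: component {api1, api3, cache1, mq1, web2}.
From api2: component {api2, db1}.
From auth1: component {auth1, lb1, lb2}.
From web1: component {web1, web3}.
That's 4 components.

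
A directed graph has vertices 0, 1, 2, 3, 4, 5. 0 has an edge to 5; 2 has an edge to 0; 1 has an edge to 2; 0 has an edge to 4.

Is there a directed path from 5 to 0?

No

5 has no outgoing edges, so nothing is reachable from it.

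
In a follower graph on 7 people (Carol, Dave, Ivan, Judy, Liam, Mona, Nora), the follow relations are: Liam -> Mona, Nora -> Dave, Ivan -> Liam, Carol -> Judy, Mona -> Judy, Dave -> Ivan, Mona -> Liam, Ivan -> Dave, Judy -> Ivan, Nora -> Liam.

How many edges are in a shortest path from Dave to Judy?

4

Distance 0: Dave.
Distance 1: Ivan.
Distance 2: Liam.
Distance 3: Mona.
Distance 4: Judy — contains Judy.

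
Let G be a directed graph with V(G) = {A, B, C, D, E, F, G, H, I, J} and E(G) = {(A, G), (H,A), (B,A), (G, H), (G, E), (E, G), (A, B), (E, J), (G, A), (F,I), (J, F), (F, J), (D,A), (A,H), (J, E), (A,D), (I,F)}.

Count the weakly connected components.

2

From A: component {A, B, D, E, F, G, H, I, J}.
From C: component {C}.
That's 2 components.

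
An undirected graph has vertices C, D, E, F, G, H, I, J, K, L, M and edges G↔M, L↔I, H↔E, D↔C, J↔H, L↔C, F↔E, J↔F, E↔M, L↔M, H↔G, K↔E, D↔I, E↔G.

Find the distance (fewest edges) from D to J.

Distance 0: D.
Distance 1: C, I.
Distance 2: L.
Distance 3: M.
Distance 4: E, G.
Distance 5: F, H, K.
Distance 6: J — contains J.

6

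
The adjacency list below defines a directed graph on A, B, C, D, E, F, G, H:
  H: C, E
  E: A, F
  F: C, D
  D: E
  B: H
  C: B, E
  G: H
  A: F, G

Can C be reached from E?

Yes

Explore from E.
Distance 1: reach A, F.
Distance 2: reach C, D, G.
Found C.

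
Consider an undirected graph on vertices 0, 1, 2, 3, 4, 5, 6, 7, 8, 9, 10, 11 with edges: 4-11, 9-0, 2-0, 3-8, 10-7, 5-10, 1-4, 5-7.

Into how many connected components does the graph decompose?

5

From 0: component {0, 2, 9}.
From 1: component {1, 4, 11}.
From 3: component {3, 8}.
From 5: component {5, 7, 10}.
From 6: component {6}.
That's 5 components.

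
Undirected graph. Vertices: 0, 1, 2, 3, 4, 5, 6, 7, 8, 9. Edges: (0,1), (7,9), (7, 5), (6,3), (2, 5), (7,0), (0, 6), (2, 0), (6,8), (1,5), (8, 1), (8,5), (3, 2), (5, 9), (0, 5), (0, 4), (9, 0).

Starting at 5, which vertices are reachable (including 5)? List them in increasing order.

Start at 5.
Its neighbours: 0, 1, 2, 7, 8, 9.
Then their neighbours: 3, 4, 6.
Every vertex is now reached.

0, 1, 2, 3, 4, 5, 6, 7, 8, 9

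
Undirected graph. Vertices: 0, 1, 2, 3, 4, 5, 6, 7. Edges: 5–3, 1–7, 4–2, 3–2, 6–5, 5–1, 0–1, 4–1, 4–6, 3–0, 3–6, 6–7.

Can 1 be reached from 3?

Explore from 3.
Distance 1: reach 0, 2, 5, 6.
Distance 2: reach 1, 4, 7.
Found 1.

Yes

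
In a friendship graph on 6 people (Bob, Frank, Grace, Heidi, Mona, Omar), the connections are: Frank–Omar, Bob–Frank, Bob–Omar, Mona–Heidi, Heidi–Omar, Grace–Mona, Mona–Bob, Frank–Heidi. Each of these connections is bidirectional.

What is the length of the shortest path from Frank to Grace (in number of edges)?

3

Distance 0: Frank.
Distance 1: Bob, Heidi, Omar.
Distance 2: Mona.
Distance 3: Grace — contains Grace.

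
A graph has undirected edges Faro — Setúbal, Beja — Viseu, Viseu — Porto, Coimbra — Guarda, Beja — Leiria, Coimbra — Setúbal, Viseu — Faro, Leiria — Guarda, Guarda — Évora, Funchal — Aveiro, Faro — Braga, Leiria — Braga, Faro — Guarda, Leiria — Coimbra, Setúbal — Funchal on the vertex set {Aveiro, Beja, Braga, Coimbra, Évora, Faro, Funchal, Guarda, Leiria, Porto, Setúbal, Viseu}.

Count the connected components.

From Aveiro: component {Aveiro, Beja, Braga, Coimbra, Évora, Faro, Funchal, Guarda, Leiria, Porto, Setúbal, Viseu}.
That's 1 component.

1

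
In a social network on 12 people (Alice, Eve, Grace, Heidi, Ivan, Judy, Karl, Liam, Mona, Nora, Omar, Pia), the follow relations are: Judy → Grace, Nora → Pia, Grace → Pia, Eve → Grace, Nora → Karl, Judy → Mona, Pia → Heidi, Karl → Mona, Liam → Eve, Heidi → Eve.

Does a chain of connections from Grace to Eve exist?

Explore from Grace.
Distance 1: reach Pia.
Distance 2: reach Heidi.
Distance 3: reach Eve.
Found Eve.

Yes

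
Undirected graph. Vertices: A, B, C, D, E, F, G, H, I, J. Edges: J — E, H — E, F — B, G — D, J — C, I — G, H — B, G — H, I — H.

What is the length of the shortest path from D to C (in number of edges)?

5

Distance 0: D.
Distance 1: G.
Distance 2: H, I.
Distance 3: B, E.
Distance 4: F, J.
Distance 5: C — contains C.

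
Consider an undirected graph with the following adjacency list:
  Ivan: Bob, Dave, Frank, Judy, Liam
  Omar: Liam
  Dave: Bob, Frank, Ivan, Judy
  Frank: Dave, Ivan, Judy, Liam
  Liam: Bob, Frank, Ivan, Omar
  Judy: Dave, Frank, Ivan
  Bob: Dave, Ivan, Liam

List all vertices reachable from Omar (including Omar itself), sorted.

Start at Omar.
Its neighbours: Liam.
Then their neighbours: Bob, Frank, Ivan.
Then next layer: Dave, Judy.
Every vertex is now reached.

Bob, Dave, Frank, Ivan, Judy, Liam, Omar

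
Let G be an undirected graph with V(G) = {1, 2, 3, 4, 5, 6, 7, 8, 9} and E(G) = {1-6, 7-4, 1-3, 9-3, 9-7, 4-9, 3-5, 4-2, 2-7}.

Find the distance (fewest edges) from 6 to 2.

Distance 0: 6.
Distance 1: 1.
Distance 2: 3.
Distance 3: 5, 9.
Distance 4: 4, 7.
Distance 5: 2 — contains 2.

5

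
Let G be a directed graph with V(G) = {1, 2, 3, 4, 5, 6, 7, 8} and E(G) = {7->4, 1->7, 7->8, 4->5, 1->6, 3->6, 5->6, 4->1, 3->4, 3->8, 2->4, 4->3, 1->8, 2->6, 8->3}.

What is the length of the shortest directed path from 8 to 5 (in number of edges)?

Distance 0: 8.
Distance 1: 3.
Distance 2: 4, 6.
Distance 3: 1, 5 — contains 5.

3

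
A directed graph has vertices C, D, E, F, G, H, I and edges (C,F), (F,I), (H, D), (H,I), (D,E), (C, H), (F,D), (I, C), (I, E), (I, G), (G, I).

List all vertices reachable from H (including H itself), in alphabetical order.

C, D, E, F, G, H, I

Start at H.
Its neighbours: D, I.
Then their neighbours: C, E, G.
Then next layer: F.
Every vertex is now reached.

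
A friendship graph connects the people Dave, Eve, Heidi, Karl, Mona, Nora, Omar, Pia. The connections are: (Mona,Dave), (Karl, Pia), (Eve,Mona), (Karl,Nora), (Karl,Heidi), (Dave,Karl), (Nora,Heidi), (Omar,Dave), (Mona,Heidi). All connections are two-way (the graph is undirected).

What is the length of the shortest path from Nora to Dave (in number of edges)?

2

Distance 0: Nora.
Distance 1: Heidi, Karl.
Distance 2: Dave, Mona, Pia — contains Dave.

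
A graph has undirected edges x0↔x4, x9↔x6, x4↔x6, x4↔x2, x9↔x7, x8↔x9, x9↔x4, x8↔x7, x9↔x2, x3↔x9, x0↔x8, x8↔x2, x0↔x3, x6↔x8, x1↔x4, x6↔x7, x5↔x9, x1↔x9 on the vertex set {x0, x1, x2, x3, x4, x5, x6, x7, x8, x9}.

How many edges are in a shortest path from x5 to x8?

Distance 0: x5.
Distance 1: x9.
Distance 2: x1, x2, x3, x4, x6, x7, x8 — contains x8.

2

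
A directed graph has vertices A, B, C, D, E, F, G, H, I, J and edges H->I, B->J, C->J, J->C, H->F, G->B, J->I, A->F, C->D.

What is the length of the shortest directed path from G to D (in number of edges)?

4

Distance 0: G.
Distance 1: B.
Distance 2: J.
Distance 3: C, I.
Distance 4: D — contains D.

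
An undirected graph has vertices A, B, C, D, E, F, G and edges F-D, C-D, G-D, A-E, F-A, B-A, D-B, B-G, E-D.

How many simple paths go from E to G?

7

E–A–B–D–G
E–A–B–G
E–A–F–D–B–G
E–A–F–D–G
E–D–B–G
E–D–F–A–B–G
E–D–G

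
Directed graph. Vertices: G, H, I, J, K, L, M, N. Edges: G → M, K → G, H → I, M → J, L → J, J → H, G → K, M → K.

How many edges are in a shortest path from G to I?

Distance 0: G.
Distance 1: K, M.
Distance 2: J.
Distance 3: H.
Distance 4: I — contains I.

4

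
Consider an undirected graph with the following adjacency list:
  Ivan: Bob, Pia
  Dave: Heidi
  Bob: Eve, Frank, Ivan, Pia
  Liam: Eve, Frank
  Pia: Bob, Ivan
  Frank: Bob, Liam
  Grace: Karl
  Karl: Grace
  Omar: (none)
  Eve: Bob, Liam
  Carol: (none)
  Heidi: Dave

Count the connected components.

From Bob: component {Bob, Eve, Frank, Ivan, Liam, Pia}.
From Carol: component {Carol}.
From Dave: component {Dave, Heidi}.
From Grace: component {Grace, Karl}.
From Omar: component {Omar}.
That's 5 components.

5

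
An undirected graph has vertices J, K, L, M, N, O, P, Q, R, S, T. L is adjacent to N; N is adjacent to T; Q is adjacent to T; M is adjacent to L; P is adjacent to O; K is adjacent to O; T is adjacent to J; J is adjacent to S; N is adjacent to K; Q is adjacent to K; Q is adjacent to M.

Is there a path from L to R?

No

Explore from L.
Distance 1: reach M, N.
Distance 2: reach K, Q, T.
Distance 3: reach J, O.
Distance 4: reach P, S.
The search is exhausted without reaching R; it lies in a different component.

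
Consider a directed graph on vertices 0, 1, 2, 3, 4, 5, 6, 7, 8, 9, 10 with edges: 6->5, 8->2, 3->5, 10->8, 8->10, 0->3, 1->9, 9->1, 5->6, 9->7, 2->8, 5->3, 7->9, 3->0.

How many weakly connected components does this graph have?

4

From 0: component {0, 3, 5, 6}.
From 1: component {1, 7, 9}.
From 2: component {2, 8, 10}.
From 4: component {4}.
That's 4 components.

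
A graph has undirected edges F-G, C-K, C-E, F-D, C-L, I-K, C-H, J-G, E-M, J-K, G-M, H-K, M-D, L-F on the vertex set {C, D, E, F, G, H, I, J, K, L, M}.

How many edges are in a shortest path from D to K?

4

Distance 0: D.
Distance 1: F, M.
Distance 2: E, G, L.
Distance 3: C, J.
Distance 4: H, K — contains K.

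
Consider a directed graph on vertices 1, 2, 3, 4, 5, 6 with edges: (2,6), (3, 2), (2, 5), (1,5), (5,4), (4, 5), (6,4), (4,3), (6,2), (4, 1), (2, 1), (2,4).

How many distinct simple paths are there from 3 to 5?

3→2→1→5
3→2→4→1→5
3→2→4→5
3→2→5
3→2→6→4→1→5
3→2→6→4→5

6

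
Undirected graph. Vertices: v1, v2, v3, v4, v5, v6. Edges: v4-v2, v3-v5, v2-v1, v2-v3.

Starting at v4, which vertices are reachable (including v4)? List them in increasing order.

Start at v4.
Its neighbours: v2.
Then their neighbours: v1, v3.
Then next layer: v5.
Nothing further is reachable.

v1, v2, v3, v4, v5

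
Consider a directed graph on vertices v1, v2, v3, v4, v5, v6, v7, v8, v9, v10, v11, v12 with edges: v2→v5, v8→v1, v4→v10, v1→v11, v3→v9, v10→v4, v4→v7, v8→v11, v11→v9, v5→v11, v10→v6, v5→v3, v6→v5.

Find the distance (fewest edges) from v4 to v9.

Distance 0: v4.
Distance 1: v7, v10.
Distance 2: v6.
Distance 3: v5.
Distance 4: v3, v11.
Distance 5: v9 — contains v9.

5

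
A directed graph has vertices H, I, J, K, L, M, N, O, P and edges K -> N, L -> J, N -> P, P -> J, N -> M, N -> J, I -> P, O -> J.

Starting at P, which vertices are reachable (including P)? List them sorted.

Start at P.
Its neighbours: J.
Nothing further is reachable.

J, P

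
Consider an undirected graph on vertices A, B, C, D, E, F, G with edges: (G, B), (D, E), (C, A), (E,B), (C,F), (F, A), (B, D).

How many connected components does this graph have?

From A: component {A, C, F}.
From B: component {B, D, E, G}.
That's 2 components.

2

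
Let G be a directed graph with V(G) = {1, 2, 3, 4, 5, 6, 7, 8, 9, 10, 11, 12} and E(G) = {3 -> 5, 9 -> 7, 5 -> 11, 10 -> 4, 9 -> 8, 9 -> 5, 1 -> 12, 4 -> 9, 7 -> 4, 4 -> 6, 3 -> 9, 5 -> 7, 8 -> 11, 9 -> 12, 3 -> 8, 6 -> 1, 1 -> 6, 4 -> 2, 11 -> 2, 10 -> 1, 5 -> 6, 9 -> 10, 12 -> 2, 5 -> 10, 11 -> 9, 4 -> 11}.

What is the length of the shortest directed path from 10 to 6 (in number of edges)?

2

Distance 0: 10.
Distance 1: 1, 4.
Distance 2: 2, 6, 9, 11, 12 — contains 6.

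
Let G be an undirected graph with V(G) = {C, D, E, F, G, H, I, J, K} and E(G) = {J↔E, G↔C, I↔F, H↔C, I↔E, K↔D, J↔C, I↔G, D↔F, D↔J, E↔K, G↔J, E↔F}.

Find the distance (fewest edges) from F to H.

4

Distance 0: F.
Distance 1: D, E, I.
Distance 2: G, J, K.
Distance 3: C.
Distance 4: H — contains H.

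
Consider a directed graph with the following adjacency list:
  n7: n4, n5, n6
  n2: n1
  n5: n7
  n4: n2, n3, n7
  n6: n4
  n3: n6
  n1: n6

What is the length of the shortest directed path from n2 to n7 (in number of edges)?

Distance 0: n2.
Distance 1: n1.
Distance 2: n6.
Distance 3: n4.
Distance 4: n3, n7 — contains n7.

4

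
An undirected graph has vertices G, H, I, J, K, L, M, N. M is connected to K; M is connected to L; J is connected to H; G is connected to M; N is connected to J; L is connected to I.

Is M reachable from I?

Yes

Explore from I.
Distance 1: reach L.
Distance 2: reach M.
Found M.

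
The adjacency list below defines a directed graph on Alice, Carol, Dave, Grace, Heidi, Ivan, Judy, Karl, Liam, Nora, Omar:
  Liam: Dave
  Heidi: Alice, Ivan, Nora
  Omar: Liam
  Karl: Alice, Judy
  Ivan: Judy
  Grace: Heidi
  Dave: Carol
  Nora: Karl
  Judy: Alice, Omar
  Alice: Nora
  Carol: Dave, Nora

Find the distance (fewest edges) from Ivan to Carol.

5

Distance 0: Ivan.
Distance 1: Judy.
Distance 2: Alice, Omar.
Distance 3: Liam, Nora.
Distance 4: Dave, Karl.
Distance 5: Carol — contains Carol.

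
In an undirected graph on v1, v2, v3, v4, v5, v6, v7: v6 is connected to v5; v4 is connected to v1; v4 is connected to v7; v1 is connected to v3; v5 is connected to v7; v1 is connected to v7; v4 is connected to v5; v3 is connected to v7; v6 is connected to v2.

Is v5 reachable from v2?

Yes

Explore from v2.
Distance 1: reach v6.
Distance 2: reach v5.
Found v5.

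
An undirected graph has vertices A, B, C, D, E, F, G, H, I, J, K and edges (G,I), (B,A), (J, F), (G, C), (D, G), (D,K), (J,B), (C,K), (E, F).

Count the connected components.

3

From A: component {A, B, E, F, J}.
From C: component {C, D, G, I, K}.
From H: component {H}.
That's 3 components.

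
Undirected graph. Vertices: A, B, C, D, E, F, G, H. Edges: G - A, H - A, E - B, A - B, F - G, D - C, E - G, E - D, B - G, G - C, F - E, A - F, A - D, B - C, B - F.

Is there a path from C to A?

Yes

Explore from C.
Distance 1: reach B, D, G.
Distance 2: reach A, E, F.
Found A.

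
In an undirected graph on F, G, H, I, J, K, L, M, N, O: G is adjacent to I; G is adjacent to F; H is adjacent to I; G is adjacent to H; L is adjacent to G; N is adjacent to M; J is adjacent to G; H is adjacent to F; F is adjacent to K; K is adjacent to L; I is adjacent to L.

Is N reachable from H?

No

Explore from H.
Distance 1: reach F, G, I.
Distance 2: reach J, K, L.
The search is exhausted without reaching N; it lies in a different component.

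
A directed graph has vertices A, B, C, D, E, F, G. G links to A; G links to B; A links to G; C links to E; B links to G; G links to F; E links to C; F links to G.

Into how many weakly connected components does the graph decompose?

From A: component {A, B, F, G}.
From C: component {C, E}.
From D: component {D}.
That's 3 components.

3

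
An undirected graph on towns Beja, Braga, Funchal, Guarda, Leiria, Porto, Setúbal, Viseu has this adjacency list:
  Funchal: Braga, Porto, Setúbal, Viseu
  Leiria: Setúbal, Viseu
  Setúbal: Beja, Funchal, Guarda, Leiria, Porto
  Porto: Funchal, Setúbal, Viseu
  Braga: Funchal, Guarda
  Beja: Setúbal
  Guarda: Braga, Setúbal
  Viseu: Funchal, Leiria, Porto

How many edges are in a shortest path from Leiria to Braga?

Distance 0: Leiria.
Distance 1: Setúbal, Viseu.
Distance 2: Beja, Funchal, Guarda, Porto.
Distance 3: Braga — contains Braga.

3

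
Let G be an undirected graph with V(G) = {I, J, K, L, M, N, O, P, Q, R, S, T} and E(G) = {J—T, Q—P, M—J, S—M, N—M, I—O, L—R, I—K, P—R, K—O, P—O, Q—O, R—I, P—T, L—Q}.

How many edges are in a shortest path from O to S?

Distance 0: O.
Distance 1: I, K, P, Q.
Distance 2: L, R, T.
Distance 3: J.
Distance 4: M.
Distance 5: N, S — contains S.

5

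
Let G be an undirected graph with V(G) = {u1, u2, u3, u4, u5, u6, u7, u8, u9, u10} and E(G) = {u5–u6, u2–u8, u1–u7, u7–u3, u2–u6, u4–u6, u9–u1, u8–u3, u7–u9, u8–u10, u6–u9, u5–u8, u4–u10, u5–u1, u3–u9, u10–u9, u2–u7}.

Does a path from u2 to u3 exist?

Yes

Explore from u2.
Distance 1: reach u6, u7, u8.
Distance 2: reach u1, u3, u4, u5, u9, u10.
Found u3.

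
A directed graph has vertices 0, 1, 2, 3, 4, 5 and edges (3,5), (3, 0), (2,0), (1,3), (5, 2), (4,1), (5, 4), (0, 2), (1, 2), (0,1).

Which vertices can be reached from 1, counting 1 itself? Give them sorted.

0, 1, 2, 3, 4, 5

Start at 1.
Its neighbours: 2, 3.
Then their neighbours: 0, 5.
Then next layer: 4.
Every vertex is now reached.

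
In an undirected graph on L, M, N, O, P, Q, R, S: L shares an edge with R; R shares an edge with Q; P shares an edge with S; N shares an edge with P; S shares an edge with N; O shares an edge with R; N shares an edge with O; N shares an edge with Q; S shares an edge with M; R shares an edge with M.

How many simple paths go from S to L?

S–M–R–L
S–N–O–R–L
S–N–Q–R–L
S–P–N–O–R–L
S–P–N–Q–R–L

5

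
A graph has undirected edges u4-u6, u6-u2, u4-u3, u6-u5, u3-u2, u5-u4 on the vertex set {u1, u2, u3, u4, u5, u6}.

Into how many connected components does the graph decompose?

2

From u1: component {u1}.
From u2: component {u2, u3, u4, u5, u6}.
That's 2 components.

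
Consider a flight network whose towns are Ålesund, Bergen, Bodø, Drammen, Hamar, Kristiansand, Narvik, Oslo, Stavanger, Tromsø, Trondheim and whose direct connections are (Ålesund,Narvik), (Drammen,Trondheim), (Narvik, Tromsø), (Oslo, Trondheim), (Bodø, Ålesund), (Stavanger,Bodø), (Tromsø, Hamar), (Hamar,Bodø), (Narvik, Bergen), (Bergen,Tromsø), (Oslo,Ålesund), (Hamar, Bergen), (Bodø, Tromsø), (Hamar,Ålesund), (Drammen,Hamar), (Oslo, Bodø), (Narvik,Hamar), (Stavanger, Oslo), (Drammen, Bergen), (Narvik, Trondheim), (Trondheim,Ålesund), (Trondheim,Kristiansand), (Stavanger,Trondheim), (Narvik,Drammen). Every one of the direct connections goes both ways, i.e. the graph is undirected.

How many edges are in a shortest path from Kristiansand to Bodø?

Distance 0: Kristiansand.
Distance 1: Trondheim.
Distance 2: Ålesund, Drammen, Narvik, Oslo, Stavanger.
Distance 3: Bergen, Bodø, Hamar, Tromsø — contains Bodø.

3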